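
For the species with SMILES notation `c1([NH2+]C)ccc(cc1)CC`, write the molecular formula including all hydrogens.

C9H14N+

Heavy atoms from the SMILES: 9 C, 1 N.
Implicit hydrogens by atom environment:
  4 × C (aromatic): 1 H each → 4
  2 × C: 3 H each → 6
  2 × C (aromatic): no H
  1 × C: 2 H
  1 × N (charge +1): 2 H
  Total hydrogens = 14.
Net charge +1.
Molecular formula: C9H14N+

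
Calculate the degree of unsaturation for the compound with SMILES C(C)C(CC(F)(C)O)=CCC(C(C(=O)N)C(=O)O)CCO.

Molecular formula from the SMILES: C14H24FNO5.
DoU = (2C + 2 + N − H − X)/2 = (2·14 + 2 + 1 − 24 − 1)/2 = 6/2 = 3.
(Structurally: 0 ring(s) + 3 π bond(s) = 3.)

3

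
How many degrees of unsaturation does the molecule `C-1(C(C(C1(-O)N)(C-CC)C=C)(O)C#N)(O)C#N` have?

Molecular formula from the SMILES: C11H15N3O3.
DoU = (2C + 2 + N − H − X)/2 = (2·11 + 2 + 3 − 15 − 0)/2 = 12/2 = 6.
(Structurally: 1 ring(s) + 5 π bond(s) = 6.)

6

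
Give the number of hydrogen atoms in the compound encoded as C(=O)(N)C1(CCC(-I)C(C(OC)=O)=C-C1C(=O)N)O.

Hydrogens are implicit in SMILES; fill each atom to its normal valence:
  5 × C: no H
  4 × O: no H
  3 × C: 1 H each → 3
  2 × C: 2 H each → 4
  2 × N: 2 H each → 4
  1 × C: 3 H
  1 × I: no H
  1 × O: 1 H
  Total hydrogens = 15.

15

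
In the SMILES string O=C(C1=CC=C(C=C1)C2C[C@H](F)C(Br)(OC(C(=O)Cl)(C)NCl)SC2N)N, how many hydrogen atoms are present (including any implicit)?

Hydrogens are implicit in SMILES; fill each atom to its normal valence:
  4 × C (aromatic): 1 H each → 4
  4 × C: no H
  3 × C: 1 H each → 3
  3 × O: no H
  2 × C (aromatic): no H
  2 × Cl: no H
  2 × N: 2 H each → 4
  1 × Br: no H
  1 × C: 3 H
  1 × C: 2 H
  1 × F: no H
  1 × N: 1 H
  1 × S: no H
  Total hydrogens = 17.

17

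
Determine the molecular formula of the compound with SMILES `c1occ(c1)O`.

C4H4O2

Heavy atoms from the SMILES: 4 C, 2 O.
Implicit hydrogens by atom environment:
  3 × C (aromatic): 1 H each → 3
  1 × C (aromatic): no H
  1 × O: 1 H
  1 × O (aromatic): no H
  Total hydrogens = 4.
Molecular formula: C4H4O2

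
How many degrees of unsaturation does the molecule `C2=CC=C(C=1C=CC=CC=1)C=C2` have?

8

Molecular formula from the SMILES: C12H10.
DoU = (2C + 2 + N − H − X)/2 = (2·12 + 2 + 0 − 10 − 0)/2 = 16/2 = 8.
(Structurally: 2 ring(s) + 6 π bond(s) = 8.)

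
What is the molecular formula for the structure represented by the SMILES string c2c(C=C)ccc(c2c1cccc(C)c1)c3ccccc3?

C21H18

Heavy atoms from the SMILES: 21 C.
Implicit hydrogens by atom environment:
  12 × C (aromatic): 1 H each → 12
  6 × C (aromatic): no H
  1 × C: 3 H
  1 × C: 2 H
  1 × C: 1 H
  Total hydrogens = 18.
Molecular formula: C21H18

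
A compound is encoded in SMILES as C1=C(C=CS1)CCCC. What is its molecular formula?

C8H12S

Heavy atoms from the SMILES: 8 C, 1 S.
Implicit hydrogens by atom environment:
  3 × C: 2 H each → 6
  3 × C (aromatic): 1 H each → 3
  1 × C: 3 H
  1 × C (aromatic): no H
  1 × S (aromatic): no H
  Total hydrogens = 12.
Molecular formula: C8H12S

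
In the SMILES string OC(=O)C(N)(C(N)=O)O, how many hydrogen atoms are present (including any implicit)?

Hydrogens are implicit in SMILES; fill each atom to its normal valence:
  3 × C: no H
  2 × N: 2 H each → 4
  2 × O: 1 H each → 2
  2 × O: no H
  Total hydrogens = 6.

6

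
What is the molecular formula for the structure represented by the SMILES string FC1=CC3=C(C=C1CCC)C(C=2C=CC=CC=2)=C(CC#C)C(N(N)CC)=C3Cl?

C24H24ClFN2

Heavy atoms from the SMILES: 24 C, 1 Cl, 1 F, 2 N.
Implicit hydrogens by atom environment:
  9 × C (aromatic): no H
  7 × C (aromatic): 1 H each → 7
  4 × C: 2 H each → 8
  2 × C: 3 H each → 6
  1 × C: 1 H
  1 × C: no H
  1 × Cl: no H
  1 × F: no H
  1 × N: 2 H
  1 × N: no H
  Total hydrogens = 24.
Molecular formula: C24H24ClFN2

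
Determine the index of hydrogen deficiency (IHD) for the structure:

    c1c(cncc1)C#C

6

Molecular formula from the SMILES: C7H5N.
DoU = (2C + 2 + N − H − X)/2 = (2·7 + 2 + 1 − 5 − 0)/2 = 12/2 = 6.
(Structurally: 1 ring(s) + 5 π bond(s) = 6.)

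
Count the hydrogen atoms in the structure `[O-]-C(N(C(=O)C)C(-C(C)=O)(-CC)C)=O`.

Hydrogens are implicit in SMILES; fill each atom to its normal valence:
  4 × C: 3 H each → 12
  4 × C: no H
  3 × O: no H
  1 × C: 2 H
  1 × N: no H
  1 × O (charge -1): no H
  Total hydrogens = 14.

14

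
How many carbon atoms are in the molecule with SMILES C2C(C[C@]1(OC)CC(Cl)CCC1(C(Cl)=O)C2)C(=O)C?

The symbol for carbon appears 14 times in the SMILES. (Cl is a single chlorine, not C + l.)

14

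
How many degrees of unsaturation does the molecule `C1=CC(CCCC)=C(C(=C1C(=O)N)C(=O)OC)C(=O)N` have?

Molecular formula from the SMILES: C14H18N2O4.
DoU = (2C + 2 + N − H − X)/2 = (2·14 + 2 + 2 − 18 − 0)/2 = 14/2 = 7.
(Structurally: 1 ring(s) + 6 π bond(s) = 7.)

7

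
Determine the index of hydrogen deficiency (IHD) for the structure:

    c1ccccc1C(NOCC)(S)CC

4

Molecular formula from the SMILES: C11H17NOS.
DoU = (2C + 2 + N − H − X)/2 = (2·11 + 2 + 1 − 17 − 0)/2 = 8/2 = 4.
(Structurally: 1 ring(s) + 3 π bond(s) = 4.)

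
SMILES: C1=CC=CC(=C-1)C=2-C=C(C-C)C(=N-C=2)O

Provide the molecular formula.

C13H13NO

Heavy atoms from the SMILES: 13 C, 1 N, 1 O.
Implicit hydrogens by atom environment:
  7 × C (aromatic): 1 H each → 7
  4 × C (aromatic): no H
  1 × C: 3 H
  1 × C: 2 H
  1 × N (aromatic): no H
  1 × O: 1 H
  Total hydrogens = 13.
Molecular formula: C13H13NO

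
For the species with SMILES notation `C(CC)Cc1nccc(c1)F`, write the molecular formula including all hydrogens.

Heavy atoms from the SMILES: 9 C, 1 F, 1 N.
Implicit hydrogens by atom environment:
  3 × C: 2 H each → 6
  3 × C (aromatic): 1 H each → 3
  2 × C (aromatic): no H
  1 × C: 3 H
  1 × F: no H
  1 × N (aromatic): no H
  Total hydrogens = 12.
Molecular formula: C9H12FN

C9H12FN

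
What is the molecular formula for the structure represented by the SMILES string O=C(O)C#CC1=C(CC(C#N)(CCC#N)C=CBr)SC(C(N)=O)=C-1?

Heavy atoms from the SMILES: 1 Br, 16 C, 3 N, 3 O, 1 S.
Implicit hydrogens by atom environment:
  7 × C: no H
  3 × C: 2 H each → 6
  3 × C (aromatic): no H
  2 × C: 1 H each → 2
  2 × N: no H
  2 × O: no H
  1 × Br: no H
  1 × C (aromatic): 1 H
  1 × N: 2 H
  1 × O: 1 H
  1 × S (aromatic): no H
  Total hydrogens = 12.
Molecular formula: C16H12BrN3O3S

C16H12BrN3O3S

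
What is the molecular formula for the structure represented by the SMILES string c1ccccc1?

C6H6

Heavy atoms from the SMILES: 6 C.
Implicit hydrogens by atom environment:
  6 × C (aromatic): 1 H each → 6
  Total hydrogens = 6.
Molecular formula: C6H6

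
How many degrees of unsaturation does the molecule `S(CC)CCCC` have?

Molecular formula from the SMILES: C6H14S.
DoU = (2C + 2 + N − H − X)/2 = (2·6 + 2 + 0 − 14 − 0)/2 = 0/2 = 0.
(Structurally: 0 ring(s) + 0 π bond(s) = 0.)

0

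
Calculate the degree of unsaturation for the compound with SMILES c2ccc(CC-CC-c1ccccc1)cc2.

Molecular formula from the SMILES: C16H18.
DoU = (2C + 2 + N − H − X)/2 = (2·16 + 2 + 0 − 18 − 0)/2 = 16/2 = 8.
(Structurally: 2 ring(s) + 6 π bond(s) = 8.)

8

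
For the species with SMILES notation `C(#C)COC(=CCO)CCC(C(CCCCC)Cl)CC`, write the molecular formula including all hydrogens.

Heavy atoms from the SMILES: 17 C, 1 Cl, 2 O.
Implicit hydrogens by atom environment:
  9 × C: 2 H each → 18
  4 × C: 1 H each → 4
  2 × C: 3 H each → 6
  2 × C: no H
  1 × Cl: no H
  1 × O: 1 H
  1 × O: no H
  Total hydrogens = 29.
Molecular formula: C17H29ClO2

C17H29ClO2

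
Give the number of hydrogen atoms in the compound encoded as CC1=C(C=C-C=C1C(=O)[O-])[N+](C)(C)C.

Hydrogens are implicit in SMILES; fill each atom to its normal valence:
  4 × C: 3 H each → 12
  3 × C (aromatic): 1 H each → 3
  3 × C (aromatic): no H
  1 × C: no H
  1 × N (charge +1): no H
  1 × O: no H
  1 × O (charge -1): no H
  Total hydrogens = 15.

15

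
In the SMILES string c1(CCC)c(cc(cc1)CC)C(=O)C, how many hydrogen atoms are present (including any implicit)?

Hydrogens are implicit in SMILES; fill each atom to its normal valence:
  3 × C: 3 H each → 9
  3 × C: 2 H each → 6
  3 × C (aromatic): 1 H each → 3
  3 × C (aromatic): no H
  1 × C: no H
  1 × O: no H
  Total hydrogens = 18.

18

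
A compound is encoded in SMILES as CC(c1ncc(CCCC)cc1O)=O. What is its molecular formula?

Heavy atoms from the SMILES: 11 C, 1 N, 2 O.
Implicit hydrogens by atom environment:
  3 × C: 2 H each → 6
  3 × C (aromatic): no H
  2 × C: 3 H each → 6
  2 × C (aromatic): 1 H each → 2
  1 × C: no H
  1 × N (aromatic): no H
  1 × O: 1 H
  1 × O: no H
  Total hydrogens = 15.
Molecular formula: C11H15NO2

C11H15NO2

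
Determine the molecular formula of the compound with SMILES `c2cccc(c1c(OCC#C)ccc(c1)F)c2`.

C15H11FO

Heavy atoms from the SMILES: 15 C, 1 F, 1 O.
Implicit hydrogens by atom environment:
  8 × C (aromatic): 1 H each → 8
  4 × C (aromatic): no H
  1 × C: 2 H
  1 × C: 1 H
  1 × C: no H
  1 × F: no H
  1 × O: no H
  Total hydrogens = 11.
Molecular formula: C15H11FO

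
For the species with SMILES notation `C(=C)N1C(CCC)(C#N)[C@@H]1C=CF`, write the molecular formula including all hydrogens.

C10H13FN2

Heavy atoms from the SMILES: 10 C, 1 F, 2 N.
Implicit hydrogens by atom environment:
  4 × C: 1 H each → 4
  3 × C: 2 H each → 6
  2 × C: no H
  2 × N: no H
  1 × C: 3 H
  1 × F: no H
  Total hydrogens = 13.
Molecular formula: C10H13FN2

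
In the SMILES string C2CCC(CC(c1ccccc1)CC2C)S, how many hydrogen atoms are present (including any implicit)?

22

Hydrogens are implicit in SMILES; fill each atom to its normal valence:
  5 × C: 2 H each → 10
  5 × C (aromatic): 1 H each → 5
  3 × C: 1 H each → 3
  1 × C: 3 H
  1 × C (aromatic): no H
  1 × S: 1 H
  Total hydrogens = 22.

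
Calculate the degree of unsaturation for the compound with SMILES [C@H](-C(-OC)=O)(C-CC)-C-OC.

Molecular formula from the SMILES: C8H16O3.
DoU = (2C + 2 + N − H − X)/2 = (2·8 + 2 + 0 − 16 − 0)/2 = 2/2 = 1.
(Structurally: 0 ring(s) + 1 π bond(s) = 1.)

1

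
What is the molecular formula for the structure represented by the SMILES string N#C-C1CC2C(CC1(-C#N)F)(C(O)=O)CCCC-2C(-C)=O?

Heavy atoms from the SMILES: 15 C, 1 F, 2 N, 3 O.
Implicit hydrogens by atom environment:
  6 × C: no H
  5 × C: 2 H each → 10
  3 × C: 1 H each → 3
  2 × N: no H
  2 × O: no H
  1 × C: 3 H
  1 × F: no H
  1 × O: 1 H
  Total hydrogens = 17.
Molecular formula: C15H17FN2O3

C15H17FN2O3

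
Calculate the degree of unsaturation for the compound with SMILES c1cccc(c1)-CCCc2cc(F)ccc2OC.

8

Molecular formula from the SMILES: C16H17FO.
DoU = (2C + 2 + N − H − X)/2 = (2·16 + 2 + 0 − 17 − 1)/2 = 16/2 = 8.
(Structurally: 2 ring(s) + 6 π bond(s) = 8.)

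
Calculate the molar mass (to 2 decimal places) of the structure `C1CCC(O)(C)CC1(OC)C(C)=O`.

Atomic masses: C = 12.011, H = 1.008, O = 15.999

186.25

Molecular formula: C10H18O3.
M = 10×12.011 + 18×1.008 + 3×15.999 = 186.25 g/mol.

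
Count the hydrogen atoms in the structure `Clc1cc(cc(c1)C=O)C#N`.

Hydrogens are implicit in SMILES; fill each atom to its normal valence:
  3 × C (aromatic): 1 H each → 3
  3 × C (aromatic): no H
  1 × C: 1 H
  1 × C: no H
  1 × Cl: no H
  1 × N: no H
  1 × O: no H
  Total hydrogens = 4.

4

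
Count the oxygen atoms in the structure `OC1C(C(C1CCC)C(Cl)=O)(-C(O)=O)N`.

4

The symbol for oxygen appears 4 times in the SMILES.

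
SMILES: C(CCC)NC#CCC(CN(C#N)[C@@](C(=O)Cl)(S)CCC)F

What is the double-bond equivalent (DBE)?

5

Molecular formula from the SMILES: C15H23ClFN3OS.
DoU = (2C + 2 + N − H − X)/2 = (2·15 + 2 + 3 − 23 − 2)/2 = 10/2 = 5.
(Structurally: 0 ring(s) + 5 π bond(s) = 5.)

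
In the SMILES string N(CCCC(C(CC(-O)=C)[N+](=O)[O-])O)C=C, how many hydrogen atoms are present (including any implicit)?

Hydrogens are implicit in SMILES; fill each atom to its normal valence:
  6 × C: 2 H each → 12
  3 × C: 1 H each → 3
  2 × O: 1 H each → 2
  1 × C: no H
  1 × N: 1 H
  1 × N (charge +1): no H
  1 × O: no H
  1 × O (charge -1): no H
  Total hydrogens = 18.

18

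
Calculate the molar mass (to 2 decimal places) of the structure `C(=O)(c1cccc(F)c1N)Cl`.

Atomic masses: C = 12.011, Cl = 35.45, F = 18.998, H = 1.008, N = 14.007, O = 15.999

173.57

Molecular formula: C7H5ClFNO.
M = 7×12.011 + 1×35.45 + 1×18.998 + 5×1.008 + 1×14.007 + 1×15.999 = 173.57 g/mol.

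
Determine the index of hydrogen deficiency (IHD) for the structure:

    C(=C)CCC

Molecular formula from the SMILES: C5H10.
DoU = (2C + 2 + N − H − X)/2 = (2·5 + 2 + 0 − 10 − 0)/2 = 2/2 = 1.
(Structurally: 0 ring(s) + 1 π bond(s) = 1.)

1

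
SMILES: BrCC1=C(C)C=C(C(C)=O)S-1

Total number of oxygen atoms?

1

The symbol for oxygen appears 1 time in the SMILES.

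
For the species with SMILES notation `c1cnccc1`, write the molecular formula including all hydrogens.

C5H5N

Heavy atoms from the SMILES: 5 C, 1 N.
Implicit hydrogens by atom environment:
  5 × C (aromatic): 1 H each → 5
  1 × N (aromatic): no H
  Total hydrogens = 5.
Molecular formula: C5H5N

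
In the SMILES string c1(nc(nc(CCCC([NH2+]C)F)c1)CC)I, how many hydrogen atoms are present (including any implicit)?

18

Hydrogens are implicit in SMILES; fill each atom to its normal valence:
  4 × C: 2 H each → 8
  3 × C (aromatic): no H
  2 × C: 3 H each → 6
  2 × N (aromatic): no H
  1 × C (aromatic): 1 H
  1 × C: 1 H
  1 × F: no H
  1 × I: no H
  1 × N (charge +1): 2 H
  Total hydrogens = 18.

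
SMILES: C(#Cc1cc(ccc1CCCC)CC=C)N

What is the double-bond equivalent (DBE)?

Molecular formula from the SMILES: C15H19N.
DoU = (2C + 2 + N − H − X)/2 = (2·15 + 2 + 1 − 19 − 0)/2 = 14/2 = 7.
(Structurally: 1 ring(s) + 6 π bond(s) = 7.)

7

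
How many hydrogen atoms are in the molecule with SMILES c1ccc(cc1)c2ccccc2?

Hydrogens are implicit in SMILES; fill each atom to its normal valence:
  10 × C (aromatic): 1 H each → 10
  2 × C (aromatic): no H
  Total hydrogens = 10.

10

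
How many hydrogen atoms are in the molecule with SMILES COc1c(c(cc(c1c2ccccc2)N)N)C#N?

Hydrogens are implicit in SMILES; fill each atom to its normal valence:
  6 × C (aromatic): 1 H each → 6
  6 × C (aromatic): no H
  2 × N: 2 H each → 4
  1 × C: 3 H
  1 × C: no H
  1 × N: no H
  1 × O: no H
  Total hydrogens = 13.

13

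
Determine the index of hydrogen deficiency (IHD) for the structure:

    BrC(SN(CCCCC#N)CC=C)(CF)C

Molecular formula from the SMILES: C11H18BrFN2S.
DoU = (2C + 2 + N − H − X)/2 = (2·11 + 2 + 2 − 18 − 2)/2 = 6/2 = 3.
(Structurally: 0 ring(s) + 3 π bond(s) = 3.)

3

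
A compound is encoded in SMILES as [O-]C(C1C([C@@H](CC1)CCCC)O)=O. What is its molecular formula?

Heavy atoms from the SMILES: 10 C, 3 O.
Implicit hydrogens by atom environment:
  5 × C: 2 H each → 10
  3 × C: 1 H each → 3
  1 × C: 3 H
  1 × C: no H
  1 × O: 1 H
  1 × O: no H
  1 × O (charge -1): no H
  Total hydrogens = 17.
Net charge -1.
Molecular formula: C10H17O3-

C10H17O3-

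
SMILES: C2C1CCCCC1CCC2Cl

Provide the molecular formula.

C10H17Cl

Heavy atoms from the SMILES: 10 C, 1 Cl.
Implicit hydrogens by atom environment:
  7 × C: 2 H each → 14
  3 × C: 1 H each → 3
  1 × Cl: no H
  Total hydrogens = 17.
Molecular formula: C10H17Cl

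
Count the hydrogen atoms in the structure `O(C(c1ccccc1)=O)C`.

8

Hydrogens are implicit in SMILES; fill each atom to its normal valence:
  5 × C (aromatic): 1 H each → 5
  2 × O: no H
  1 × C: 3 H
  1 × C (aromatic): no H
  1 × C: no H
  Total hydrogens = 8.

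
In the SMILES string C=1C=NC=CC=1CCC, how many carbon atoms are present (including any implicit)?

8

The symbol for carbon appears 8 times in the SMILES.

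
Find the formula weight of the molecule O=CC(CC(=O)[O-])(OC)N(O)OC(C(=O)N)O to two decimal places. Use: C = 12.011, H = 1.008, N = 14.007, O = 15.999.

251.17

Molecular formula: C7H11N2O8-.
M = 7×12.011 + 11×1.008 + 2×14.007 + 8×15.999 = 251.17 g/mol.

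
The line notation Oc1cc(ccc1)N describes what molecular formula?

Heavy atoms from the SMILES: 6 C, 1 N, 1 O.
Implicit hydrogens by atom environment:
  4 × C (aromatic): 1 H each → 4
  2 × C (aromatic): no H
  1 × N: 2 H
  1 × O: 1 H
  Total hydrogens = 7.
Molecular formula: C6H7NO

C6H7NO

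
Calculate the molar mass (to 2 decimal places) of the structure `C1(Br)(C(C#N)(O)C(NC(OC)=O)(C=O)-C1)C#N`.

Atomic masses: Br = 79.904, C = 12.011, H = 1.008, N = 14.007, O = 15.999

Molecular formula: C9H8BrN3O4.
M = 1×79.904 + 9×12.011 + 8×1.008 + 3×14.007 + 4×15.999 = 302.08 g/mol.

302.08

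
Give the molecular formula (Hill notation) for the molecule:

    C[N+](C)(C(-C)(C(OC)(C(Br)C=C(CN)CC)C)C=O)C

C15H30BrN2O2+

Heavy atoms from the SMILES: 1 Br, 15 C, 2 N, 2 O.
Implicit hydrogens by atom environment:
  7 × C: 3 H each → 21
  3 × C: 1 H each → 3
  3 × C: no H
  2 × C: 2 H each → 4
  2 × O: no H
  1 × Br: no H
  1 × N: 2 H
  1 × N (charge +1): no H
  Total hydrogens = 30.
Net charge +1.
Molecular formula: C15H30BrN2O2+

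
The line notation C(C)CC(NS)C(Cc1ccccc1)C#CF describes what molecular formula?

Heavy atoms from the SMILES: 14 C, 1 F, 1 N, 1 S.
Implicit hydrogens by atom environment:
  5 × C (aromatic): 1 H each → 5
  3 × C: 2 H each → 6
  2 × C: 1 H each → 2
  2 × C: no H
  1 × C: 3 H
  1 × C (aromatic): no H
  1 × F: no H
  1 × N: 1 H
  1 × S: 1 H
  Total hydrogens = 18.
Molecular formula: C14H18FNS

C14H18FNS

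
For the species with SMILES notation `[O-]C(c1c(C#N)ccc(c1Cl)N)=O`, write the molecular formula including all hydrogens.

Heavy atoms from the SMILES: 8 C, 1 Cl, 2 N, 2 O.
Implicit hydrogens by atom environment:
  4 × C (aromatic): no H
  2 × C (aromatic): 1 H each → 2
  2 × C: no H
  1 × Cl: no H
  1 × N: 2 H
  1 × N: no H
  1 × O: no H
  1 × O (charge -1): no H
  Total hydrogens = 4.
Net charge -1.
Molecular formula: C8H4ClN2O2-

C8H4ClN2O2-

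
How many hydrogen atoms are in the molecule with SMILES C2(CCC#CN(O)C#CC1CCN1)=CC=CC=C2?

16

Hydrogens are implicit in SMILES; fill each atom to its normal valence:
  5 × C (aromatic): 1 H each → 5
  4 × C: 2 H each → 8
  4 × C: no H
  1 × C: 1 H
  1 × C (aromatic): no H
  1 × N: 1 H
  1 × N: no H
  1 × O: 1 H
  Total hydrogens = 16.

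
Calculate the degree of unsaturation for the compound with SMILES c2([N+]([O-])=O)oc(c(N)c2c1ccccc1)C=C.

Molecular formula from the SMILES: C12H10N2O3.
DoU = (2C + 2 + N − H − X)/2 = (2·12 + 2 + 2 − 10 − 0)/2 = 18/2 = 9.
(Structurally: 2 ring(s) + 7 π bond(s) = 9.)

9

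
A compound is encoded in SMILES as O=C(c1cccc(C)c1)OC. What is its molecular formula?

C9H10O2

Heavy atoms from the SMILES: 9 C, 2 O.
Implicit hydrogens by atom environment:
  4 × C (aromatic): 1 H each → 4
  2 × C: 3 H each → 6
  2 × C (aromatic): no H
  2 × O: no H
  1 × C: no H
  Total hydrogens = 10.
Molecular formula: C9H10O2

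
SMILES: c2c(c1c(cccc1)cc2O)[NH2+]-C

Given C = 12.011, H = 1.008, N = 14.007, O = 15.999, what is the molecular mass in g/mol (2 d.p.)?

Molecular formula: C11H12NO+.
M = 11×12.011 + 12×1.008 + 1×14.007 + 1×15.999 = 174.22 g/mol.

174.22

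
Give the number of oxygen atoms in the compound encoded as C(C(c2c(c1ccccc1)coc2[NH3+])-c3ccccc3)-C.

1

The symbol for oxygen appears 1 time in the SMILES.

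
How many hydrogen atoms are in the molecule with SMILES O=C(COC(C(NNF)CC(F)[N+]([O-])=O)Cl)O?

10

Hydrogens are implicit in SMILES; fill each atom to its normal valence:
  3 × C: 1 H each → 3
  3 × O: no H
  2 × C: 2 H each → 4
  2 × F: no H
  2 × N: 1 H each → 2
  1 × C: no H
  1 × Cl: no H
  1 × N (charge +1): no H
  1 × O: 1 H
  1 × O (charge -1): no H
  Total hydrogens = 10.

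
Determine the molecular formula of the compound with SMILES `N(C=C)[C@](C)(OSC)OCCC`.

C8H17NO2S

Heavy atoms from the SMILES: 8 C, 1 N, 2 O, 1 S.
Implicit hydrogens by atom environment:
  3 × C: 3 H each → 9
  3 × C: 2 H each → 6
  2 × O: no H
  1 × C: 1 H
  1 × C: no H
  1 × N: 1 H
  1 × S: no H
  Total hydrogens = 17.
Molecular formula: C8H17NO2S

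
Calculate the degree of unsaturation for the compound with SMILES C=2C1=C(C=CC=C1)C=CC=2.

Molecular formula from the SMILES: C10H8.
DoU = (2C + 2 + N − H − X)/2 = (2·10 + 2 + 0 − 8 − 0)/2 = 14/2 = 7.
(Structurally: 2 ring(s) + 5 π bond(s) = 7.)

7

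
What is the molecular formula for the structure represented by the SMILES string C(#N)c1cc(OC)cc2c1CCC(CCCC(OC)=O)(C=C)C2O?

Heavy atoms from the SMILES: 19 C, 1 N, 4 O.
Implicit hydrogens by atom environment:
  6 × C: 2 H each → 12
  4 × C (aromatic): no H
  3 × C: no H
  3 × O: no H
  2 × C: 3 H each → 6
  2 × C (aromatic): 1 H each → 2
  2 × C: 1 H each → 2
  1 × N: no H
  1 × O: 1 H
  Total hydrogens = 23.
Molecular formula: C19H23NO4

C19H23NO4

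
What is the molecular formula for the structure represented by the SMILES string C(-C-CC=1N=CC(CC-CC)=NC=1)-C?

C12H20N2

Heavy atoms from the SMILES: 12 C, 2 N.
Implicit hydrogens by atom environment:
  6 × C: 2 H each → 12
  2 × C: 3 H each → 6
  2 × C (aromatic): 1 H each → 2
  2 × C (aromatic): no H
  2 × N (aromatic): no H
  Total hydrogens = 20.
Molecular formula: C12H20N2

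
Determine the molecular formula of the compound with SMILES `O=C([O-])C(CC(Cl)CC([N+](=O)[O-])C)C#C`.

C9H11ClNO4-

Heavy atoms from the SMILES: 9 C, 1 Cl, 1 N, 4 O.
Implicit hydrogens by atom environment:
  4 × C: 1 H each → 4
  2 × C: 2 H each → 4
  2 × C: no H
  2 × O: no H
  2 × O (charge -1): no H
  1 × C: 3 H
  1 × Cl: no H
  1 × N (charge +1): no H
  Total hydrogens = 11.
Net charge -1.
Molecular formula: C9H11ClNO4-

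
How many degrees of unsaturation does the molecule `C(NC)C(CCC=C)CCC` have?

1

Molecular formula from the SMILES: C10H21N.
DoU = (2C + 2 + N − H − X)/2 = (2·10 + 2 + 1 − 21 − 0)/2 = 2/2 = 1.
(Structurally: 0 ring(s) + 1 π bond(s) = 1.)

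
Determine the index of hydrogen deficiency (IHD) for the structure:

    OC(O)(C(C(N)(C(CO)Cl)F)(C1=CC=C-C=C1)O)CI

Molecular formula from the SMILES: C12H16ClFINO4.
DoU = (2C + 2 + N − H − X)/2 = (2·12 + 2 + 1 − 16 − 3)/2 = 8/2 = 4.
(Structurally: 1 ring(s) + 3 π bond(s) = 4.)

4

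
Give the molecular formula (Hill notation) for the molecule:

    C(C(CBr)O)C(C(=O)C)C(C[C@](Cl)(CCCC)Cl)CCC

Heavy atoms from the SMILES: 1 Br, 16 C, 2 Cl, 2 O.
Implicit hydrogens by atom environment:
  8 × C: 2 H each → 16
  3 × C: 3 H each → 9
  3 × C: 1 H each → 3
  2 × C: no H
  2 × Cl: no H
  1 × Br: no H
  1 × O: 1 H
  1 × O: no H
  Total hydrogens = 29.
Molecular formula: C16H29BrCl2O2

C16H29BrCl2O2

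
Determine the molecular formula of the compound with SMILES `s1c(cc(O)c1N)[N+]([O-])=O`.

Heavy atoms from the SMILES: 4 C, 2 N, 3 O, 1 S.
Implicit hydrogens by atom environment:
  3 × C (aromatic): no H
  1 × C (aromatic): 1 H
  1 × N: 2 H
  1 × N (charge +1): no H
  1 × O: 1 H
  1 × O: no H
  1 × O (charge -1): no H
  1 × S (aromatic): no H
  Total hydrogens = 4.
Molecular formula: C4H4N2O3S

C4H4N2O3S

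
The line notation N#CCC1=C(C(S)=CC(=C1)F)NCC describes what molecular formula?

Heavy atoms from the SMILES: 10 C, 1 F, 2 N, 1 S.
Implicit hydrogens by atom environment:
  4 × C (aromatic): no H
  2 × C: 2 H each → 4
  2 × C (aromatic): 1 H each → 2
  1 × C: 3 H
  1 × C: no H
  1 × F: no H
  1 × N: 1 H
  1 × N: no H
  1 × S: 1 H
  Total hydrogens = 11.
Molecular formula: C10H11FN2S

C10H11FN2S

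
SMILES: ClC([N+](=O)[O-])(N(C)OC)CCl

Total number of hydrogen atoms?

Hydrogens are implicit in SMILES; fill each atom to its normal valence:
  2 × C: 3 H each → 6
  2 × Cl: no H
  2 × O: no H
  1 × C: 2 H
  1 × C: no H
  1 × N: no H
  1 × N (charge +1): no H
  1 × O (charge -1): no H
  Total hydrogens = 8.

8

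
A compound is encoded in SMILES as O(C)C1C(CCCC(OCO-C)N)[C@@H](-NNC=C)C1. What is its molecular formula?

Heavy atoms from the SMILES: 13 C, 3 N, 3 O.
Implicit hydrogens by atom environment:
  6 × C: 2 H each → 12
  5 × C: 1 H each → 5
  3 × O: no H
  2 × C: 3 H each → 6
  2 × N: 1 H each → 2
  1 × N: 2 H
  Total hydrogens = 27.
Molecular formula: C13H27N3O3

C13H27N3O3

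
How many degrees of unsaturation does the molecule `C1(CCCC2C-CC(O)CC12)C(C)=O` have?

Molecular formula from the SMILES: C12H20O2.
DoU = (2C + 2 + N − H − X)/2 = (2·12 + 2 + 0 − 20 − 0)/2 = 6/2 = 3.
(Structurally: 2 ring(s) + 1 π bond(s) = 3.)

3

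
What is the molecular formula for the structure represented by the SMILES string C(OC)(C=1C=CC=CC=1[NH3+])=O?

C8H10NO2+

Heavy atoms from the SMILES: 8 C, 1 N, 2 O.
Implicit hydrogens by atom environment:
  4 × C (aromatic): 1 H each → 4
  2 × C (aromatic): no H
  2 × O: no H
  1 × C: 3 H
  1 × C: no H
  1 × N (charge +1): 3 H
  Total hydrogens = 10.
Net charge +1.
Molecular formula: C8H10NO2+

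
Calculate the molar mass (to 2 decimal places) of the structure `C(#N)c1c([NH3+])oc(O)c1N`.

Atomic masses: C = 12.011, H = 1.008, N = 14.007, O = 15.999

140.12

Molecular formula: C5H6N3O2+.
M = 5×12.011 + 6×1.008 + 3×14.007 + 2×15.999 = 140.12 g/mol.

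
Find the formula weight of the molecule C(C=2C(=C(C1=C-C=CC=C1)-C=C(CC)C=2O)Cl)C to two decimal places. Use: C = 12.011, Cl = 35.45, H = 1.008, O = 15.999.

260.76

Molecular formula: C16H17ClO.
M = 16×12.011 + 1×35.45 + 17×1.008 + 1×15.999 = 260.76 g/mol.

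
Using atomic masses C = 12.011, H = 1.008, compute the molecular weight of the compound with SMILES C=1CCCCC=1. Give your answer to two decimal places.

Molecular formula: C6H10.
M = 6×12.011 + 10×1.008 = 82.15 g/mol.

82.15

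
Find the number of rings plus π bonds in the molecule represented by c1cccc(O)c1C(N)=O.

Molecular formula from the SMILES: C7H7NO2.
DoU = (2C + 2 + N − H − X)/2 = (2·7 + 2 + 1 − 7 − 0)/2 = 10/2 = 5.
(Structurally: 1 ring(s) + 4 π bond(s) = 5.)

5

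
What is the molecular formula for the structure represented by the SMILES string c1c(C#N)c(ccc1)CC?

Heavy atoms from the SMILES: 9 C, 1 N.
Implicit hydrogens by atom environment:
  4 × C (aromatic): 1 H each → 4
  2 × C (aromatic): no H
  1 × C: 3 H
  1 × C: 2 H
  1 × C: no H
  1 × N: no H
  Total hydrogens = 9.
Molecular formula: C9H9N

C9H9N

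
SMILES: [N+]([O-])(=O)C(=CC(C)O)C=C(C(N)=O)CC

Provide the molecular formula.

Heavy atoms from the SMILES: 9 C, 2 N, 4 O.
Implicit hydrogens by atom environment:
  3 × C: 1 H each → 3
  3 × C: no H
  2 × C: 3 H each → 6
  2 × O: no H
  1 × C: 2 H
  1 × N: 2 H
  1 × N (charge +1): no H
  1 × O: 1 H
  1 × O (charge -1): no H
  Total hydrogens = 14.
Molecular formula: C9H14N2O4

C9H14N2O4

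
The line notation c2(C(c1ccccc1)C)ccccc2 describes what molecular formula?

Heavy atoms from the SMILES: 14 C.
Implicit hydrogens by atom environment:
  10 × C (aromatic): 1 H each → 10
  2 × C (aromatic): no H
  1 × C: 3 H
  1 × C: 1 H
  Total hydrogens = 14.
Molecular formula: C14H14

C14H14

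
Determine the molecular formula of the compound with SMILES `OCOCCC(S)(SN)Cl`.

Heavy atoms from the SMILES: 4 C, 1 Cl, 1 N, 2 O, 2 S.
Implicit hydrogens by atom environment:
  3 × C: 2 H each → 6
  1 × C: no H
  1 × Cl: no H
  1 × N: 2 H
  1 × O: 1 H
  1 × O: no H
  1 × S: 1 H
  1 × S: no H
  Total hydrogens = 10.
Molecular formula: C4H10ClNO2S2

C4H10ClNO2S2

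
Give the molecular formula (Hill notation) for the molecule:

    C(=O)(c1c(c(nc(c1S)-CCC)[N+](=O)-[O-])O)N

C9H11N3O4S

Heavy atoms from the SMILES: 9 C, 3 N, 4 O, 1 S.
Implicit hydrogens by atom environment:
  5 × C (aromatic): no H
  2 × C: 2 H each → 4
  2 × O: no H
  1 × C: 3 H
  1 × C: no H
  1 × N: 2 H
  1 × N (aromatic): no H
  1 × N (charge +1): no H
  1 × O: 1 H
  1 × O (charge -1): no H
  1 × S: 1 H
  Total hydrogens = 11.
Molecular formula: C9H11N3O4S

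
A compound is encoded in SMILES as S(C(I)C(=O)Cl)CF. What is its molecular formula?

Heavy atoms from the SMILES: 3 C, 1 Cl, 1 F, 1 I, 1 O, 1 S.
Implicit hydrogens by atom environment:
  1 × C: 2 H
  1 × C: 1 H
  1 × C: no H
  1 × Cl: no H
  1 × F: no H
  1 × I: no H
  1 × O: no H
  1 × S: no H
  Total hydrogens = 3.
Molecular formula: C3H3ClFIOS

C3H3ClFIOS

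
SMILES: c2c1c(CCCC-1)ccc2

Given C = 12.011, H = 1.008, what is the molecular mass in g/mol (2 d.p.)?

132.21

Molecular formula: C10H12.
M = 10×12.011 + 12×1.008 = 132.21 g/mol.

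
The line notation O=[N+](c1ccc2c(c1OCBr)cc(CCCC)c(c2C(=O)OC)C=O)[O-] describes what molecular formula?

Heavy atoms from the SMILES: 1 Br, 18 C, 1 N, 6 O.
Implicit hydrogens by atom environment:
  7 × C (aromatic): no H
  5 × O: no H
  4 × C: 2 H each → 8
  3 × C (aromatic): 1 H each → 3
  2 × C: 3 H each → 6
  1 × Br: no H
  1 × C: 1 H
  1 × C: no H
  1 × N (charge +1): no H
  1 × O (charge -1): no H
  Total hydrogens = 18.
Molecular formula: C18H18BrNO6

C18H18BrNO6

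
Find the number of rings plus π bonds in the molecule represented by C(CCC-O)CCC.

Molecular formula from the SMILES: C7H16O.
DoU = (2C + 2 + N − H − X)/2 = (2·7 + 2 + 0 − 16 − 0)/2 = 0/2 = 0.
(Structurally: 0 ring(s) + 0 π bond(s) = 0.)

0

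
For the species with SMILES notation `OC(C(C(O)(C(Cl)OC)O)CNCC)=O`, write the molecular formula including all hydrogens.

C8H16ClNO5

Heavy atoms from the SMILES: 8 C, 1 Cl, 1 N, 5 O.
Implicit hydrogens by atom environment:
  3 × O: 1 H each → 3
  2 × C: 3 H each → 6
  2 × C: 2 H each → 4
  2 × C: 1 H each → 2
  2 × C: no H
  2 × O: no H
  1 × Cl: no H
  1 × N: 1 H
  Total hydrogens = 16.
Molecular formula: C8H16ClNO5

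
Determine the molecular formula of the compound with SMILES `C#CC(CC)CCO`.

Heavy atoms from the SMILES: 7 C, 1 O.
Implicit hydrogens by atom environment:
  3 × C: 2 H each → 6
  2 × C: 1 H each → 2
  1 × C: 3 H
  1 × C: no H
  1 × O: 1 H
  Total hydrogens = 12.
Molecular formula: C7H12O

C7H12O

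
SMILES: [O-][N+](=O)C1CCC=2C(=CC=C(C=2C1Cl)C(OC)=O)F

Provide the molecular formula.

C12H11ClFNO4

Heavy atoms from the SMILES: 12 C, 1 Cl, 1 F, 1 N, 4 O.
Implicit hydrogens by atom environment:
  4 × C (aromatic): no H
  3 × O: no H
  2 × C: 2 H each → 4
  2 × C (aromatic): 1 H each → 2
  2 × C: 1 H each → 2
  1 × C: 3 H
  1 × C: no H
  1 × Cl: no H
  1 × F: no H
  1 × N (charge +1): no H
  1 × O (charge -1): no H
  Total hydrogens = 11.
Molecular formula: C12H11ClFNO4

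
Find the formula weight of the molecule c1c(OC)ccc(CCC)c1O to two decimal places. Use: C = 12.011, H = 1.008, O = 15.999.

166.22

Molecular formula: C10H14O2.
M = 10×12.011 + 14×1.008 + 2×15.999 = 166.22 g/mol.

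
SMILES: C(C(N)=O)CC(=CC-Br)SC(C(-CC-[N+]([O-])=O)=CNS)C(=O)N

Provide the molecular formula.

C12H19BrN4O4S2

Heavy atoms from the SMILES: 1 Br, 12 C, 4 N, 4 O, 2 S.
Implicit hydrogens by atom environment:
  5 × C: 2 H each → 10
  4 × C: no H
  3 × C: 1 H each → 3
  3 × O: no H
  2 × N: 2 H each → 4
  1 × Br: no H
  1 × N: 1 H
  1 × N (charge +1): no H
  1 × O (charge -1): no H
  1 × S: 1 H
  1 × S: no H
  Total hydrogens = 19.
Molecular formula: C12H19BrN4O4S2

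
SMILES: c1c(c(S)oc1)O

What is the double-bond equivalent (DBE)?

3

Molecular formula from the SMILES: C4H4O2S.
DoU = (2C + 2 + N − H − X)/2 = (2·4 + 2 + 0 − 4 − 0)/2 = 6/2 = 3.
(Structurally: 1 ring(s) + 2 π bond(s) = 3.)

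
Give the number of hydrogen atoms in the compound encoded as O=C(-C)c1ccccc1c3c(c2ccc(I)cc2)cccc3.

Hydrogens are implicit in SMILES; fill each atom to its normal valence:
  12 × C (aromatic): 1 H each → 12
  6 × C (aromatic): no H
  1 × C: 3 H
  1 × C: no H
  1 × I: no H
  1 × O: no H
  Total hydrogens = 15.

15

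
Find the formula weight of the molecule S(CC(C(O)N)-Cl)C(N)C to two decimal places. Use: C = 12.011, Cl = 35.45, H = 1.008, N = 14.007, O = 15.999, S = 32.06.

Molecular formula: C5H13ClN2OS.
M = 5×12.011 + 1×35.45 + 13×1.008 + 2×14.007 + 1×15.999 + 1×32.06 = 184.68 g/mol.

184.68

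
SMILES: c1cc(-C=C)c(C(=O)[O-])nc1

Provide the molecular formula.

Heavy atoms from the SMILES: 8 C, 1 N, 2 O.
Implicit hydrogens by atom environment:
  3 × C (aromatic): 1 H each → 3
  2 × C (aromatic): no H
  1 × C: 2 H
  1 × C: 1 H
  1 × C: no H
  1 × N (aromatic): no H
  1 × O: no H
  1 × O (charge -1): no H
  Total hydrogens = 6.
Net charge -1.
Molecular formula: C8H6NO2-

C8H6NO2-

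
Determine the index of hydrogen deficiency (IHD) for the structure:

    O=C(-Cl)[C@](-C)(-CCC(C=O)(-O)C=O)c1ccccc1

Molecular formula from the SMILES: C14H15ClO4.
DoU = (2C + 2 + N − H − X)/2 = (2·14 + 2 + 0 − 15 − 1)/2 = 14/2 = 7.
(Structurally: 1 ring(s) + 6 π bond(s) = 7.)

7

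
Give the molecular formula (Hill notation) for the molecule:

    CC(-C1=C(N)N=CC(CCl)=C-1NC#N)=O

Heavy atoms from the SMILES: 9 C, 1 Cl, 4 N, 1 O.
Implicit hydrogens by atom environment:
  4 × C (aromatic): no H
  2 × C: no H
  1 × C: 3 H
  1 × C: 2 H
  1 × C (aromatic): 1 H
  1 × Cl: no H
  1 × N: 2 H
  1 × N: 1 H
  1 × N (aromatic): no H
  1 × N: no H
  1 × O: no H
  Total hydrogens = 9.
Molecular formula: C9H9ClN4O

C9H9ClN4O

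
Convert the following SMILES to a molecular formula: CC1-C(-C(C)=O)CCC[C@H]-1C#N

C10H15NO

Heavy atoms from the SMILES: 10 C, 1 N, 1 O.
Implicit hydrogens by atom environment:
  3 × C: 2 H each → 6
  3 × C: 1 H each → 3
  2 × C: 3 H each → 6
  2 × C: no H
  1 × N: no H
  1 × O: no H
  Total hydrogens = 15.
Molecular formula: C10H15NO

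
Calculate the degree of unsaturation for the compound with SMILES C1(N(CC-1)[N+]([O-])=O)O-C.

Molecular formula from the SMILES: C4H8N2O3.
DoU = (2C + 2 + N − H − X)/2 = (2·4 + 2 + 2 − 8 − 0)/2 = 4/2 = 2.
(Structurally: 1 ring(s) + 1 π bond(s) = 2.)

2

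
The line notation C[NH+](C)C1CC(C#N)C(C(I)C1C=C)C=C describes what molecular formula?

C13H20IN2+

Heavy atoms from the SMILES: 13 C, 1 I, 2 N.
Implicit hydrogens by atom environment:
  7 × C: 1 H each → 7
  3 × C: 2 H each → 6
  2 × C: 3 H each → 6
  1 × C: no H
  1 × I: no H
  1 × N (charge +1): 1 H
  1 × N: no H
  Total hydrogens = 20.
Net charge +1.
Molecular formula: C13H20IN2+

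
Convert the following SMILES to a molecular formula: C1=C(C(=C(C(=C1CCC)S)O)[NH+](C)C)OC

Heavy atoms from the SMILES: 12 C, 1 N, 2 O, 1 S.
Implicit hydrogens by atom environment:
  5 × C (aromatic): no H
  4 × C: 3 H each → 12
  2 × C: 2 H each → 4
  1 × C (aromatic): 1 H
  1 × N (charge +1): 1 H
  1 × O: 1 H
  1 × O: no H
  1 × S: 1 H
  Total hydrogens = 20.
Net charge +1.
Molecular formula: C12H20NO2S+

C12H20NO2S+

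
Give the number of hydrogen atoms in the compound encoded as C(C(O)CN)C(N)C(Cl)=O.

11

Hydrogens are implicit in SMILES; fill each atom to its normal valence:
  2 × C: 2 H each → 4
  2 × C: 1 H each → 2
  2 × N: 2 H each → 4
  1 × C: no H
  1 × Cl: no H
  1 × O: 1 H
  1 × O: no H
  Total hydrogens = 11.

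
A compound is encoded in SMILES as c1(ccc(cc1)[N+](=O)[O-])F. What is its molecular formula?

Heavy atoms from the SMILES: 6 C, 1 F, 1 N, 2 O.
Implicit hydrogens by atom environment:
  4 × C (aromatic): 1 H each → 4
  2 × C (aromatic): no H
  1 × F: no H
  1 × N (charge +1): no H
  1 × O: no H
  1 × O (charge -1): no H
  Total hydrogens = 4.
Molecular formula: C6H4FNO2

C6H4FNO2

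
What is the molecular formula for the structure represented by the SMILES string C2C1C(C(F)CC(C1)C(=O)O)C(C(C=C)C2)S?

Heavy atoms from the SMILES: 13 C, 1 F, 2 O, 1 S.
Implicit hydrogens by atom environment:
  7 × C: 1 H each → 7
  5 × C: 2 H each → 10
  1 × C: no H
  1 × F: no H
  1 × O: 1 H
  1 × O: no H
  1 × S: 1 H
  Total hydrogens = 19.
Molecular formula: C13H19FO2S

C13H19FO2S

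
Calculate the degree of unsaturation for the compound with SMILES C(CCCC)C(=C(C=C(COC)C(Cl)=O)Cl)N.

Molecular formula from the SMILES: C12H19Cl2NO2.
DoU = (2C + 2 + N − H − X)/2 = (2·12 + 2 + 1 − 19 − 2)/2 = 6/2 = 3.
(Structurally: 0 ring(s) + 3 π bond(s) = 3.)

3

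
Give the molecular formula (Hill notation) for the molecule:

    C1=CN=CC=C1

C5H5N

Heavy atoms from the SMILES: 5 C, 1 N.
Implicit hydrogens by atom environment:
  5 × C (aromatic): 1 H each → 5
  1 × N (aromatic): no H
  Total hydrogens = 5.
Molecular formula: C5H5N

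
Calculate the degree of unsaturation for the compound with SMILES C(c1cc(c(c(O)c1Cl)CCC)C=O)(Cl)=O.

Molecular formula from the SMILES: C11H10Cl2O3.
DoU = (2C + 2 + N − H − X)/2 = (2·11 + 2 + 0 − 10 − 2)/2 = 12/2 = 6.
(Structurally: 1 ring(s) + 5 π bond(s) = 6.)

6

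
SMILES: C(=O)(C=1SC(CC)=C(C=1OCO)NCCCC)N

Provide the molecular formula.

Heavy atoms from the SMILES: 12 C, 2 N, 3 O, 1 S.
Implicit hydrogens by atom environment:
  5 × C: 2 H each → 10
  4 × C (aromatic): no H
  2 × C: 3 H each → 6
  2 × O: no H
  1 × C: no H
  1 × N: 2 H
  1 × N: 1 H
  1 × O: 1 H
  1 × S (aromatic): no H
  Total hydrogens = 20.
Molecular formula: C12H20N2O3S

C12H20N2O3S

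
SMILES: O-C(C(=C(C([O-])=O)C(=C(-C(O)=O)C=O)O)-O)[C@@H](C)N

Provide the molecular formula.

C10H12NO8-

Heavy atoms from the SMILES: 10 C, 1 N, 8 O.
Implicit hydrogens by atom environment:
  6 × C: no H
  4 × O: 1 H each → 4
  3 × C: 1 H each → 3
  3 × O: no H
  1 × C: 3 H
  1 × N: 2 H
  1 × O (charge -1): no H
  Total hydrogens = 12.
Net charge -1.
Molecular formula: C10H12NO8-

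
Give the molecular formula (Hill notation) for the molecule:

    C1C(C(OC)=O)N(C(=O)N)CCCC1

Heavy atoms from the SMILES: 9 C, 2 N, 3 O.
Implicit hydrogens by atom environment:
  5 × C: 2 H each → 10
  3 × O: no H
  2 × C: no H
  1 × C: 3 H
  1 × C: 1 H
  1 × N: 2 H
  1 × N: no H
  Total hydrogens = 16.
Molecular formula: C9H16N2O3

C9H16N2O3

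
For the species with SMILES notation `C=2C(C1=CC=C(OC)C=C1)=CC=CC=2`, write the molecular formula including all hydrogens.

C13H12O

Heavy atoms from the SMILES: 13 C, 1 O.
Implicit hydrogens by atom environment:
  9 × C (aromatic): 1 H each → 9
  3 × C (aromatic): no H
  1 × C: 3 H
  1 × O: no H
  Total hydrogens = 12.
Molecular formula: C13H12O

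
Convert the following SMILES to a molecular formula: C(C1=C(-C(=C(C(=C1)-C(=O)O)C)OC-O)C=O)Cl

Heavy atoms from the SMILES: 11 C, 1 Cl, 5 O.
Implicit hydrogens by atom environment:
  5 × C (aromatic): no H
  3 × O: no H
  2 × C: 2 H each → 4
  2 × O: 1 H each → 2
  1 × C: 3 H
  1 × C (aromatic): 1 H
  1 × C: 1 H
  1 × C: no H
  1 × Cl: no H
  Total hydrogens = 11.
Molecular formula: C11H11ClO5

C11H11ClO5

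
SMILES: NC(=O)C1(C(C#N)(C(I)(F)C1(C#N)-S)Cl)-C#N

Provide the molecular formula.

Heavy atoms from the SMILES: 8 C, 1 Cl, 1 F, 1 I, 4 N, 1 O, 1 S.
Implicit hydrogens by atom environment:
  8 × C: no H
  3 × N: no H
  1 × Cl: no H
  1 × F: no H
  1 × I: no H
  1 × N: 2 H
  1 × O: no H
  1 × S: 1 H
  Total hydrogens = 3.
Molecular formula: C8H3ClFIN4OS

C8H3ClFIN4OS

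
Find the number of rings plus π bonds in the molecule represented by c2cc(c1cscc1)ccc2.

Molecular formula from the SMILES: C10H8S.
DoU = (2C + 2 + N − H − X)/2 = (2·10 + 2 + 0 − 8 − 0)/2 = 14/2 = 7.
(Structurally: 2 ring(s) + 5 π bond(s) = 7.)

7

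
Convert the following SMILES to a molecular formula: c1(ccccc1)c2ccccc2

C12H10

Heavy atoms from the SMILES: 12 C.
Implicit hydrogens by atom environment:
  10 × C (aromatic): 1 H each → 10
  2 × C (aromatic): no H
  Total hydrogens = 10.
Molecular formula: C12H10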